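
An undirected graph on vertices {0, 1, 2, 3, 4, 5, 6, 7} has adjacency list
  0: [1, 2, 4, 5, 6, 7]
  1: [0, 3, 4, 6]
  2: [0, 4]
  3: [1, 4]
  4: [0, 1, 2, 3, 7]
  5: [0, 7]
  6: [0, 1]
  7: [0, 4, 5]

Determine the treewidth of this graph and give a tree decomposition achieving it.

Every bag has size at most 3, so the width is 3 − 1 = 2 and tw(G) ≤ 2. For the lower bound, the 3 vertices {0, 1, 4} are pairwise adjacent, and any tree decomposition puts a clique entirely inside one bag — forcing width ≥ 2. Combining the bounds, tw(G) = 2.

Treewidth 2.
Bags: B1 = {1, 3, 4}  B2 = {0, 1, 4}  B3 = {0, 2, 4}  B4 = {0, 4, 7}  B5 = {0, 1, 6}  B6 = {0, 5, 7}
Tree: B1–B2, B2–B3, B2–B4, B2–B5, B4–B6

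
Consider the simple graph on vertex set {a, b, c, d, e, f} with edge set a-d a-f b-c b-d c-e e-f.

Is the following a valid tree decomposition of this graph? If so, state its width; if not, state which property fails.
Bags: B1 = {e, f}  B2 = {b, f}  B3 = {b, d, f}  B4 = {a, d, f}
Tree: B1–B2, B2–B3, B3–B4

No — vertex c appears in no bag.

A tree decomposition must satisfy three properties: every vertex lies in some bag; for every edge, both endpoints lie together in some bag; and for every vertex, the bags containing it form a connected subtree. Here vertex c appears in no bag, so the decomposition is invalid.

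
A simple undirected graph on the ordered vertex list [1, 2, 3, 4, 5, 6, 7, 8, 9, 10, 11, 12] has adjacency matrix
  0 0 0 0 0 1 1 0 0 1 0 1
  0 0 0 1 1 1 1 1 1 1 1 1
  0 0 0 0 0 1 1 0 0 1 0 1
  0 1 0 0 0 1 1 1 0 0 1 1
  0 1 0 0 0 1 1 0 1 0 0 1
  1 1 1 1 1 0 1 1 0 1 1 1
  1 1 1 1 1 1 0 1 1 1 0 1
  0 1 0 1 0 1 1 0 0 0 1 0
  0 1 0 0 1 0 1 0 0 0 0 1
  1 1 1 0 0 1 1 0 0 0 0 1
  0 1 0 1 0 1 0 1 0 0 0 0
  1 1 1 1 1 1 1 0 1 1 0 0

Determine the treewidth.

A width-4 tree decomposition is:
Bags: B1 = {2, 4, 6, 7, 8}  B2 = {2, 4, 6, 7, 12}  B3 = {2, 5, 6, 7, 12}  B4 = {2, 4, 6, 8, 11}  B5 = {2, 6, 7, 10, 12}  B6 = {3, 6, 7, 10, 12}  B7 = {2, 5, 7, 9, 12}  B8 = {1, 6, 7, 10, 12}
Tree: B1–B2, B2–B3, B1–B4, B3–B5, B5–B6, B3–B7, B5–B8
The largest bag has 5 vertices, giving width 4; this decomposition certifies tw(G) ≤ 4. On the other hand G contains the 5-clique {2, 5, 7, 9, 12}. A clique must lie in a single bag of any decomposition, so no decomposition can have width below 4. Hence tw(G) = 4 exactly.

4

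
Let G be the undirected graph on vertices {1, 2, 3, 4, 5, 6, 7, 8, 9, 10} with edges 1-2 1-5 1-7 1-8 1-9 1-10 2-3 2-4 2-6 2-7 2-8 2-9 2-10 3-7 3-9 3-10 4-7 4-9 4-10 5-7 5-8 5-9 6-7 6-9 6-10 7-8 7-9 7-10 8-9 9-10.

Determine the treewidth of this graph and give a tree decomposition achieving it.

Treewidth 4.
One such decomposition:
Bags: B1 = {2, 3, 7, 9, 10}  B2 = {1, 2, 7, 9, 10}  B3 = {1, 2, 7, 8, 9}  B4 = {2, 4, 7, 9, 10}  B5 = {1, 5, 7, 8, 9}  B6 = {2, 6, 7, 9, 10}
Tree: B1–B2, B2–B3, B2–B4, B3–B5, B1–B6

The largest bag has 5 vertices, giving width 4; this decomposition certifies tw(G) ≤ 4. Conversely, {1, 2, 7, 8, 9} is a clique of size 5, and the vertices of any clique must share a bag in every tree decomposition; so some bag has ≥ 5 vertices and tw(G) ≥ 4. Therefore the treewidth is 4.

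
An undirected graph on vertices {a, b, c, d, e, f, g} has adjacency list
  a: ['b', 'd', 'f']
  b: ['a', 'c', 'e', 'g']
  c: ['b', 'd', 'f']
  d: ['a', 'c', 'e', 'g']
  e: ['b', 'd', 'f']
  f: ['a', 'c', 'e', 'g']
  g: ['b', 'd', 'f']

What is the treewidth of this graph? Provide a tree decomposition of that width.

Every bag has size at most 4, so the width is 4 − 1 = 3 and tw(G) ≤ 3. For the lower bound: the 4 vertex sets {b,g}, {c,d}, {f}, {e} are disjoint, each induces a connected subgraph, and every pair is joined by at least one edge of G. Contracting each set to a single vertex therefore yields K_{4} as a minor, and since treewidth is minor-monotone, tw(G) ≥ tw(K_{4}) = 3. Combining the bounds, tw(G) = 3.

Treewidth 3.
Bags: B1 = {b, d, f, g}  B2 = {b, c, d, f}  B3 = {b, d, e, f}  B4 = {a, b, d, f}
Tree: B1–B2, B2–B3, B3–B4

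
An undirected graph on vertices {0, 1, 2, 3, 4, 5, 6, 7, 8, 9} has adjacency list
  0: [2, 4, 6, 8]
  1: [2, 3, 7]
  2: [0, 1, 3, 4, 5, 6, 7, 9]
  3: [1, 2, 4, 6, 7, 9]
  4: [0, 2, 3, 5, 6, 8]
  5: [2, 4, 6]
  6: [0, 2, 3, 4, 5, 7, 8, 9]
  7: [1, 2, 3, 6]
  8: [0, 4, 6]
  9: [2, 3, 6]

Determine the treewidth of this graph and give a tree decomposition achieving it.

Treewidth 3.
One optimal decomposition is:
Bags: B1 = {2, 4, 5, 6}  B2 = {2, 3, 4, 6}  B3 = {2, 3, 6, 9}  B4 = {2, 3, 6, 7}  B5 = {1, 2, 3, 7}  B6 = {0, 2, 4, 6}  B7 = {0, 4, 6, 8}
Tree: B1–B2, B2–B3, B2–B4, B4–B5, B1–B6, B6–B7

Every bag has size at most 4, so the width is 4 − 1 = 3 and tw(G) ≤ 3. On the other hand G contains the 4-clique {0, 4, 6, 8}. A clique must lie in a single bag of any decomposition, so no decomposition can have width below 3. Hence tw(G) = 3 exactly.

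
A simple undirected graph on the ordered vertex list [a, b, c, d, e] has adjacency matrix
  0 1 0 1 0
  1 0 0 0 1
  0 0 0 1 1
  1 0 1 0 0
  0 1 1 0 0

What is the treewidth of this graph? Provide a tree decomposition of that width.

Treewidth 2.
One optimal decomposition is:
Bags: B1 = {a, c, d}  B2 = {a, c, e}  B3 = {a, b, e}
Tree: B1–B2, B2–B3

Each bag holds 3 vertices, so the decomposition has width 2, which upper-bounds the treewidth. The edges a–d–c–e–b–a form a cycle, so G is not a tree and its treewidth is at least 2. The upper and lower bounds meet at 2, so that is the treewidth.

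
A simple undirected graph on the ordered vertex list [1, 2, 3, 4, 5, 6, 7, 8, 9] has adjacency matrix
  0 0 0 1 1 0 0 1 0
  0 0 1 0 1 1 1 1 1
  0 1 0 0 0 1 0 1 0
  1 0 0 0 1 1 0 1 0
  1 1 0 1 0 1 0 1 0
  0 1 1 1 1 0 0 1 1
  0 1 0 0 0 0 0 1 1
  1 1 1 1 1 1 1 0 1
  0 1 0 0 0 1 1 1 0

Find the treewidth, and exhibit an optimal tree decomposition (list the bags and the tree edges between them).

Treewidth 3.
One such decomposition:
Bags: B1 = {4, 5, 6, 8}  B2 = {2, 5, 6, 8}  B3 = {1, 4, 5, 8}  B4 = {2, 6, 8, 9}  B5 = {2, 7, 8, 9}  B6 = {2, 3, 6, 8}
Tree: B1–B2, B1–B3, B2–B4, B4–B5, B2–B6

The largest bag has 4 vertices, giving width 3; this decomposition certifies tw(G) ≤ 3. Conversely, {1, 4, 5, 8} is a clique of size 4, and the vertices of any clique must share a bag in every tree decomposition; so some bag has ≥ 4 vertices and tw(G) ≥ 3. The upper and lower bounds meet at 3, so that is the treewidth.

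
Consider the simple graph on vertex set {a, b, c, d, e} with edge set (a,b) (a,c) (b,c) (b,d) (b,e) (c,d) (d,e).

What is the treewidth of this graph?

A width-2 tree decomposition is:
Bags: B1 = {b, d, e}  B2 = {b, c, d}  B3 = {a, b, c}
Tree: B1–B2, B2–B3
The largest bag has 3 vertices, giving width 2; this decomposition certifies tw(G) ≤ 2. Conversely, {b, d, e} is a clique of size 3, and the vertices of any clique must share a bag in every tree decomposition; so some bag has ≥ 3 vertices and tw(G) ≥ 2. Therefore the treewidth is 2.

2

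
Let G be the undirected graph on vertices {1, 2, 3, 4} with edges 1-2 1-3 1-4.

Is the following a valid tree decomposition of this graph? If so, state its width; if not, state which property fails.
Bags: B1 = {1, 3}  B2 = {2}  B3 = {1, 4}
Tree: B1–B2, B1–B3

A tree decomposition must satisfy three properties: every vertex lies in some bag; for every edge, both endpoints lie together in some bag; and for every vertex, the bags containing it form a connected subtree. Here edge (1,2) lies in no bag, so the decomposition is invalid.

No — edge (1,2) lies in no bag.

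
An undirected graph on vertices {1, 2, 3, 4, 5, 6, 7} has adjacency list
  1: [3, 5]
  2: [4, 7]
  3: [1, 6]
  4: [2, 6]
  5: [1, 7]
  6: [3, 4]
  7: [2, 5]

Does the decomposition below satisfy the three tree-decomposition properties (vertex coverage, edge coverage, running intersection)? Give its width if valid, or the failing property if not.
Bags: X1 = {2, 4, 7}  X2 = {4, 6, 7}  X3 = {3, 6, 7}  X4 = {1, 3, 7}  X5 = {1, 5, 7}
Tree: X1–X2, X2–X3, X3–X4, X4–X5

Checking the three conditions: (i) the bags cover all of {1, 2, 3, 4, 5, 6, 7}; (ii) for each edge, some bag contains both endpoints; (iii) the bags containing any fixed vertex form a subtree. All hold, so the decomposition is valid with width 3 − 1 = 2.

Yes; width 2.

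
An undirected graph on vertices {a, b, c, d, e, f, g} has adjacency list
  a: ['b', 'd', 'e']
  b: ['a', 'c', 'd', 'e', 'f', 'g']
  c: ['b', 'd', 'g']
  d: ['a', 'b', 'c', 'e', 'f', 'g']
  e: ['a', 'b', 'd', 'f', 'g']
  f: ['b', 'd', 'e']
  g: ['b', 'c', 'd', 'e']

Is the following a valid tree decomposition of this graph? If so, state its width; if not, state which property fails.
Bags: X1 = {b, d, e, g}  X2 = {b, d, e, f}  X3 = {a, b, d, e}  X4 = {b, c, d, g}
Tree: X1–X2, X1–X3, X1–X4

Every vertex of G appears in some bag (union = {a, b, c, d, e, f, g}); every edge is covered by a bag; and for each vertex v the set of bags containing v is connected in the bag tree. The decomposition is therefore valid. The largest bag has 4 vertices, so the width is 3.

Yes; width 3.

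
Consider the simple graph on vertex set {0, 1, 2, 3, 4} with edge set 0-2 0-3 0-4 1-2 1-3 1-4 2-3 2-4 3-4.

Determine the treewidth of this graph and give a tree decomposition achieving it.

The largest bag has 4 vertices, giving width 3; this decomposition certifies tw(G) ≤ 3. Conversely, {0, 2, 3, 4} is a clique of size 4, and the vertices of any clique must share a bag in every tree decomposition; so some bag has ≥ 4 vertices and tw(G) ≥ 3. Combining the bounds, tw(G) = 3.

Treewidth 3.
One such decomposition:
Bags: B1 = {1, 2, 3, 4}  B2 = {0, 2, 3, 4}
Tree: B1–B2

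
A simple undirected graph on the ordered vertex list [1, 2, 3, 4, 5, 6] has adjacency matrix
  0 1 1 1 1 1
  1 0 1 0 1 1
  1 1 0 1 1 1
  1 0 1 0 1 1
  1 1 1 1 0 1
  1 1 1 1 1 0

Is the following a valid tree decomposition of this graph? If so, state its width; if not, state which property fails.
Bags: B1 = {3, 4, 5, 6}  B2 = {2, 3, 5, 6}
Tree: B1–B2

A tree decomposition must satisfy three properties: every vertex lies in some bag; for every edge, both endpoints lie together in some bag; and for every vertex, the bags containing it form a connected subtree. Here vertex 1 appears in no bag, so the decomposition is invalid.

No — vertex 1 appears in no bag.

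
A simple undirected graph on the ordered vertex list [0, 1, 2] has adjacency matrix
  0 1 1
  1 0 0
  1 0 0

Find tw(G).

A width-1 tree decomposition is:
Bags: B1 = {0, 2}  B2 = {0, 1}
Tree: B1–B2
Every bag has size at most 2, so the width is 2 − 1 = 1 and tw(G) ≤ 1. Since G has at least one edge (e.g. 2–0), it is not an edgeless graph, so tw(G) ≥ 1. Combining the bounds, tw(G) = 1.

1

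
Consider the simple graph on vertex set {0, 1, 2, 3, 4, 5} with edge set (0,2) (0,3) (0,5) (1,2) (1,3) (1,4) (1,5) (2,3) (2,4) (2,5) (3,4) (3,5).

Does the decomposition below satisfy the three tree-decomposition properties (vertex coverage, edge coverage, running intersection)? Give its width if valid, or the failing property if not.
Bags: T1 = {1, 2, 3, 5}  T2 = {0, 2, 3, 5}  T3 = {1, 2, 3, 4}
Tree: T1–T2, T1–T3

Yes; width 3.

Vertex coverage: the bags together contain {0, 1, 2, 3, 4, 5}, the full vertex set. Edge coverage: each edge of G has both endpoints in at least one bag. Running intersection: for every vertex, the bags containing it form a connected subtree. All three properties hold, so this is a valid tree decomposition of width max|bag| − 1 = 3, and hence tw(G) ≤ 3.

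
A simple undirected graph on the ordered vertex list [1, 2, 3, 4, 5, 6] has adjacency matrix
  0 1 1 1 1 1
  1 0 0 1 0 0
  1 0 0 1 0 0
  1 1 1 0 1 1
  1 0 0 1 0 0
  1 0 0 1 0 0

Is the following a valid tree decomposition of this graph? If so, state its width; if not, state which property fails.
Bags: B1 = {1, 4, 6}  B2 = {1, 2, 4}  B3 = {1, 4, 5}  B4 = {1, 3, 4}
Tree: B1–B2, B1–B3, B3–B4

Every vertex of G appears in some bag (union = {1, 2, 3, 4, 5, 6}); every edge is covered by a bag; and for each vertex v the set of bags containing v is connected in the bag tree. The decomposition is therefore valid. The largest bag has 3 vertices, so the width is 2.

Yes; width 2.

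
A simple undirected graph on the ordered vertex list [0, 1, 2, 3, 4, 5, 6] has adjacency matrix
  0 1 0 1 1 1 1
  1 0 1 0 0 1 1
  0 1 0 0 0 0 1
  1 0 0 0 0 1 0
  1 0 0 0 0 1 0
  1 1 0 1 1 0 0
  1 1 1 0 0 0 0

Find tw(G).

2

A width-2 tree decomposition is:
Bags: B1 = {0, 1, 5}  B2 = {0, 4, 5}  B3 = {0, 3, 5}  B4 = {0, 1, 6}  B5 = {1, 2, 6}
Tree: B1–B2, B2–B3, B1–B4, B4–B5
The largest bag has 3 vertices, giving width 2; this decomposition certifies tw(G) ≤ 2. For the lower bound, the 3 vertices {0, 1, 5} are pairwise adjacent, and any tree decomposition puts a clique entirely inside one bag — forcing width ≥ 2. Combining the bounds, tw(G) = 2.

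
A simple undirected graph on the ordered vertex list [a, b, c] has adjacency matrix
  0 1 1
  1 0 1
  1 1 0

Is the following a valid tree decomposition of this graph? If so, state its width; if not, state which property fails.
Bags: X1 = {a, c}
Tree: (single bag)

A tree decomposition must satisfy three properties: every vertex lies in some bag; for every edge, both endpoints lie together in some bag; and for every vertex, the bags containing it form a connected subtree. Here vertex b appears in no bag, so the decomposition is invalid.

No — vertex b appears in no bag.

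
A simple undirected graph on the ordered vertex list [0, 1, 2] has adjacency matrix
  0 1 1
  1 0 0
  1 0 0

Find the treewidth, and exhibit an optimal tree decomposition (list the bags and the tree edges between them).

Treewidth 1.
Bags: B1 = {0, 1}  B2 = {0, 2}
Tree: B1–B2

Each bag holds 2 vertices, so the decomposition has width 1, which upper-bounds the treewidth. G has an edge, so its treewidth is at least 1. Hence tw(G) = 1 exactly.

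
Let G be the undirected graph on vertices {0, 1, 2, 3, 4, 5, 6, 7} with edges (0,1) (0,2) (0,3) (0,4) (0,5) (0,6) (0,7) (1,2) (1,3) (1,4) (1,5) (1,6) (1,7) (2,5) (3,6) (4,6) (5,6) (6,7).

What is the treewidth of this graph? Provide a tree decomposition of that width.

Treewidth 3.
One optimal decomposition is:
Bags: B1 = {0, 1, 5, 6}  B2 = {0, 1, 6, 7}  B3 = {0, 1, 2, 5}  B4 = {0, 1, 4, 6}  B5 = {0, 1, 3, 6}
Tree: B1–B2, B1–B3, B2–B4, B2–B5

The largest bag has 4 vertices, giving width 3; this decomposition certifies tw(G) ≤ 3. Conversely, {0, 1, 2, 5} is a clique of size 4, and the vertices of any clique must share a bag in every tree decomposition; so some bag has ≥ 4 vertices and tw(G) ≥ 3. Hence tw(G) = 3 exactly.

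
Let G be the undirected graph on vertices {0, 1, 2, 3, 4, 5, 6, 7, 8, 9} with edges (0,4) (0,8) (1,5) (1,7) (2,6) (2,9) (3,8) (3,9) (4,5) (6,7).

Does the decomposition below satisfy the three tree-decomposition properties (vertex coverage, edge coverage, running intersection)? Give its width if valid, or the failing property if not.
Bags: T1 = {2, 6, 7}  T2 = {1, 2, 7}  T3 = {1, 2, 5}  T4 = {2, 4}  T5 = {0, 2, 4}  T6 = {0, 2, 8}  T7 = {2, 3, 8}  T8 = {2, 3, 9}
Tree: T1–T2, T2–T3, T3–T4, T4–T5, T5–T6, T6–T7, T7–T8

A tree decomposition must satisfy three properties: every vertex lies in some bag; for every edge, both endpoints lie together in some bag; and for every vertex, the bags containing it form a connected subtree. Here edge (5,4) lies in no bag, so the decomposition is invalid.

No — edge (5,4) lies in no bag.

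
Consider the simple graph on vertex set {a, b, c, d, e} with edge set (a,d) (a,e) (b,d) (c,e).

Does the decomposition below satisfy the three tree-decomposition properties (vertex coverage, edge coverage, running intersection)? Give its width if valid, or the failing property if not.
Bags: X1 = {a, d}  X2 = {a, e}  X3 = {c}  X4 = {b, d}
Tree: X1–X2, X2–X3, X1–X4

No — edge (e,c) lies in no bag.

A tree decomposition must satisfy three properties: every vertex lies in some bag; for every edge, both endpoints lie together in some bag; and for every vertex, the bags containing it form a connected subtree. Here edge (e,c) lies in no bag, so the decomposition is invalid.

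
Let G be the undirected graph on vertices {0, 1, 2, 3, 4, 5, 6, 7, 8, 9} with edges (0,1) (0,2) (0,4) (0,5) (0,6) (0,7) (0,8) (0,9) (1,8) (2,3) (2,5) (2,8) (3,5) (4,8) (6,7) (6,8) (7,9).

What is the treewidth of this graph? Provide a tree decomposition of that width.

Treewidth 2.
Bags: B1 = {0, 6, 7}  B2 = {0, 7, 9}  B3 = {0, 6, 8}  B4 = {0, 2, 8}  B5 = {0, 4, 8}  B6 = {0, 2, 5}  B7 = {0, 1, 8}  B8 = {2, 3, 5}
Tree: B1–B2, B1–B3, B3–B4, B4–B5, B4–B6, B4–B7, B6–B8

Every bag has size at most 3, so the width is 3 − 1 = 2 and tw(G) ≤ 2. Conversely, {0, 1, 8} is a clique of size 3, and the vertices of any clique must share a bag in every tree decomposition; so some bag has ≥ 3 vertices and tw(G) ≥ 2. Hence tw(G) = 2 exactly.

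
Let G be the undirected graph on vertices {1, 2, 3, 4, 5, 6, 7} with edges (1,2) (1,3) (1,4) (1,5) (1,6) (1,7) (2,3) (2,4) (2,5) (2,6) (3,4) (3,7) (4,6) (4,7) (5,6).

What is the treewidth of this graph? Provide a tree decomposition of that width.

Treewidth 3.
Bags: B1 = {1, 2, 3, 4}  B2 = {1, 3, 4, 7}  B3 = {1, 2, 4, 6}  B4 = {1, 2, 5, 6}
Tree: B1–B2, B1–B3, B3–B4

Each bag holds 4 vertices, so the decomposition has width 3, which upper-bounds the treewidth. For the lower bound, the 4 vertices {1, 2, 3, 4} are pairwise adjacent, and any tree decomposition puts a clique entirely inside one bag — forcing width ≥ 3. Therefore the treewidth is 3.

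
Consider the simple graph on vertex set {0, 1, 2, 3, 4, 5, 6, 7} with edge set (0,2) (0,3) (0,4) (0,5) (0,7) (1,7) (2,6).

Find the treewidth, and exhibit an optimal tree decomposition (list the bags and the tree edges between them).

Treewidth 1.
One optimal decomposition is:
Bags: B1 = {0, 2}  B2 = {0, 7}  B3 = {0, 4}  B4 = {0, 3}  B5 = {2, 6}  B6 = {1, 7}  B7 = {0, 5}
Tree: B1–B2, B1–B3, B3–B4, B1–B5, B2–B6, B3–B7

Every bag has size at most 2, so the width is 2 − 1 = 1 and tw(G) ≤ 1. Any graph with an edge has treewidth ≥ 1, and G has the edge 0–2. Combining the bounds, tw(G) = 1.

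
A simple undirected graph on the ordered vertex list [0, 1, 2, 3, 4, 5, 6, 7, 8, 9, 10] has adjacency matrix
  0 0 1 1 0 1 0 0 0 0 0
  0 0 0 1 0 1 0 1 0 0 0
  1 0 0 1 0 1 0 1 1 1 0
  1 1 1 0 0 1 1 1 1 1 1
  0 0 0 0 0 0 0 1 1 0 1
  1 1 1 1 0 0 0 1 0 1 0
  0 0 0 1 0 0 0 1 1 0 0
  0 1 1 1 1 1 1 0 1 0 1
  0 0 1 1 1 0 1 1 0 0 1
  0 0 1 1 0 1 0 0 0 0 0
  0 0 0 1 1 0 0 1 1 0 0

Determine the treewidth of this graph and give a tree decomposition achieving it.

Every bag has size at most 4, so the width is 4 − 1 = 3 and tw(G) ≤ 3. Conversely, {0, 2, 3, 5} is a clique of size 4, and the vertices of any clique must share a bag in every tree decomposition; so some bag has ≥ 4 vertices and tw(G) ≥ 3. The upper and lower bounds meet at 3, so that is the treewidth.

Treewidth 3.
Bags: B1 = {2, 3, 7, 8}  B2 = {3, 7, 8, 10}  B3 = {2, 3, 5, 7}  B4 = {0, 2, 3, 5}  B5 = {3, 6, 7, 8}  B6 = {1, 3, 5, 7}  B7 = {2, 3, 5, 9}  B8 = {4, 7, 8, 10}
Tree: B1–B2, B1–B3, B3–B4, B1–B5, B3–B6, B3–B7, B2–B8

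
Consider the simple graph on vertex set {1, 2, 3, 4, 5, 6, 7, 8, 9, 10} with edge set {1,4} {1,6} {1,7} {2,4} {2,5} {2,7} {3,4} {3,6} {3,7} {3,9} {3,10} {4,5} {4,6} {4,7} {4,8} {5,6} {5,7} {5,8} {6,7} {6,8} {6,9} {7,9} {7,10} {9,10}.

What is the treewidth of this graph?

A width-3 tree decomposition is:
Bags: B1 = {3, 4, 6, 7}  B2 = {3, 6, 7, 9}  B3 = {4, 5, 6, 7}  B4 = {1, 4, 6, 7}  B5 = {4, 5, 6, 8}  B6 = {2, 4, 5, 7}  B7 = {3, 7, 9, 10}
Tree: B1–B2, B1–B3, B3–B4, B3–B5, B3–B6, B2–B7
Each bag holds 4 vertices, so the decomposition has width 3, which upper-bounds the treewidth. On the other hand G contains the 4-clique {4, 5, 6, 8}. A clique must lie in a single bag of any decomposition, so no decomposition can have width below 3. The upper and lower bounds meet at 3, so that is the treewidth.

3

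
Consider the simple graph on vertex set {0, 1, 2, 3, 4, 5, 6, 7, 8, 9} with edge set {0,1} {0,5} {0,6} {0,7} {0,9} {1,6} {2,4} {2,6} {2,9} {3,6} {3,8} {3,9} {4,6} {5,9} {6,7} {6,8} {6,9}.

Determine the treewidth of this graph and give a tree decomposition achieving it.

The largest bag has 3 vertices, giving width 2; this decomposition certifies tw(G) ≤ 2. On the other hand G contains the 3-clique {0, 5, 9}. A clique must lie in a single bag of any decomposition, so no decomposition can have width below 2. Combining the bounds, tw(G) = 2.

Treewidth 2.
One such decomposition:
Bags: B1 = {0, 6, 9}  B2 = {3, 6, 9}  B3 = {2, 6, 9}  B4 = {0, 6, 7}  B5 = {0, 1, 6}  B6 = {3, 6, 8}  B7 = {0, 5, 9}  B8 = {2, 4, 6}
Tree: B1–B2, B2–B3, B1–B4, B4–B5, B2–B6, B1–B7, B3–B8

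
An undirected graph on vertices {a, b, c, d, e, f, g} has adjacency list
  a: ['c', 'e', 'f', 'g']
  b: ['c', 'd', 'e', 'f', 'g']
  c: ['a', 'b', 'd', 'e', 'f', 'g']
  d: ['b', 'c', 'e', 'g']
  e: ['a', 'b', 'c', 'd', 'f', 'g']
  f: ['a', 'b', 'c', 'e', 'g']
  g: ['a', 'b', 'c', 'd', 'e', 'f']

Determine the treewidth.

A width-4 tree decomposition is:
Bags: B1 = {b, c, e, f, g}  B2 = {b, c, d, e, g}  B3 = {a, c, e, f, g}
Tree: B1–B2, B1–B3
Each bag holds 5 vertices, so the decomposition has width 4, which upper-bounds the treewidth. Conversely, {b, c, d, e, g} is a clique of size 5, and the vertices of any clique must share a bag in every tree decomposition; so some bag has ≥ 5 vertices and tw(G) ≥ 4. Combining the bounds, tw(G) = 4.

4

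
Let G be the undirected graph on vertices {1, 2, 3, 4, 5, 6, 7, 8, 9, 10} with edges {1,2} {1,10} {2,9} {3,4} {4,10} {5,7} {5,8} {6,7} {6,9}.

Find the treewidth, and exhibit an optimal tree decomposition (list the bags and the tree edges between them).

Treewidth 1.
Bags: B1 = {5, 8}  B2 = {5, 7}  B3 = {6, 7}  B4 = {6, 9}  B5 = {2, 9}  B6 = {1, 2}  B7 = {1, 10}  B8 = {4, 10}  B9 = {3, 4}
Tree: B1–B2, B2–B3, B3–B4, B4–B5, B5–B6, B6–B7, B7–B8, B8–B9

Every bag has size at most 2, so the width is 2 − 1 = 1 and tw(G) ≤ 1. Since G has at least one edge (e.g. 8–5), it is not an edgeless graph, so tw(G) ≥ 1. The upper and lower bounds meet at 1, so that is the treewidth.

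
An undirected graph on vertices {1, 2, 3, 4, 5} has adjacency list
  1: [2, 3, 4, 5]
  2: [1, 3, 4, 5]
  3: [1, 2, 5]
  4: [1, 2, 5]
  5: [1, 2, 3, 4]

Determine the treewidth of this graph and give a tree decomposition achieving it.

Each bag holds 4 vertices, so the decomposition has width 3, which upper-bounds the treewidth. Conversely, {1, 2, 3, 5} is a clique of size 4, and the vertices of any clique must share a bag in every tree decomposition; so some bag has ≥ 4 vertices and tw(G) ≥ 3. Hence tw(G) = 3 exactly.

Treewidth 3.
One optimal decomposition is:
Bags: B1 = {1, 2, 3, 5}  B2 = {1, 2, 4, 5}
Tree: B1–B2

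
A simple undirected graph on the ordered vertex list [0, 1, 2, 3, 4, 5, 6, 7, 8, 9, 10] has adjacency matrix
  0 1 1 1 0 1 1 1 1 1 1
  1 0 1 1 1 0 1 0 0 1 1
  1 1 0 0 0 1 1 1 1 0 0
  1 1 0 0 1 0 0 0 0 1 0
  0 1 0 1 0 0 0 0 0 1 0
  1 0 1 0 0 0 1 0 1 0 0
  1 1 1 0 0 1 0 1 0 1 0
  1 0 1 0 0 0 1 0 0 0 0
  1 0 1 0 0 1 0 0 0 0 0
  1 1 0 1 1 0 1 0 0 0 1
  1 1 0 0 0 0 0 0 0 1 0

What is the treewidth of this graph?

A width-3 tree decomposition is:
Bags: B1 = {0, 1, 6, 9}  B2 = {0, 1, 2, 6}  B3 = {0, 2, 5, 6}  B4 = {0, 1, 3, 9}  B5 = {0, 2, 6, 7}  B6 = {0, 1, 9, 10}  B7 = {1, 3, 4, 9}  B8 = {0, 2, 5, 8}
Tree: B1–B2, B2–B3, B1–B4, B3–B5, B1–B6, B4–B7, B3–B8
Every bag has size at most 4, so the width is 4 − 1 = 3 and tw(G) ≤ 3. For the lower bound, the 4 vertices {0, 2, 5, 8} are pairwise adjacent, and any tree decomposition puts a clique entirely inside one bag — forcing width ≥ 3. Therefore the treewidth is 3.

3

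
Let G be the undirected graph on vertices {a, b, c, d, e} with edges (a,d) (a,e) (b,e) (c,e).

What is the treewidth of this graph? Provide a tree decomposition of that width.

Each bag holds 2 vertices, so the decomposition has width 1, which upper-bounds the treewidth. Any graph with an edge has treewidth ≥ 1, and G has the edge d–a. Therefore the treewidth is 1.

Treewidth 1.
One optimal decomposition is:
Bags: B1 = {a, d}  B2 = {a, e}  B3 = {b, e}  B4 = {c, e}
Tree: B1–B2, B2–B3, B3–B4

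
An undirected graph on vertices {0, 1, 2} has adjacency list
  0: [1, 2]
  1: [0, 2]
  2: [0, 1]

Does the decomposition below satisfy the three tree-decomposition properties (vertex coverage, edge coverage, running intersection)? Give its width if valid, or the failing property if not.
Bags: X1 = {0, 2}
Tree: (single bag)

No — vertex 1 appears in no bag.

A tree decomposition must satisfy three properties: every vertex lies in some bag; for every edge, both endpoints lie together in some bag; and for every vertex, the bags containing it form a connected subtree. Here vertex 1 appears in no bag, so the decomposition is invalid.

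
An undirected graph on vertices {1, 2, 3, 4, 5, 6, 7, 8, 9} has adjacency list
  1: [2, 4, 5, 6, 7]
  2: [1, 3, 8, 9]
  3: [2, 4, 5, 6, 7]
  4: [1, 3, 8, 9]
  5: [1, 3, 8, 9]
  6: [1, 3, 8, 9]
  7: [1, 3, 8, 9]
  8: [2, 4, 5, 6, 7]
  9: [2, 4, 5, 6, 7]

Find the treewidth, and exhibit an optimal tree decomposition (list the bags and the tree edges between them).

Treewidth 4.
Bags: B1 = {1, 2, 3, 8, 9}  B2 = {1, 3, 7, 8, 9}  B3 = {1, 3, 4, 8, 9}  B4 = {1, 3, 6, 8, 9}  B5 = {1, 3, 5, 8, 9}
Tree: B1–B2, B2–B3, B3–B4, B4–B5

Every bag has size at most 5, so the width is 5 − 1 = 4 and tw(G) ≤ 4. For the lower bound: the 5 vertex sets {2,8}, {7,9}, {3,4}, {1}, {6} are disjoint, each induces a connected subgraph, and every pair is joined by at least one edge of G. Contracting each set to a single vertex therefore yields K_{5} as a minor, and since treewidth is minor-monotone, tw(G) ≥ tw(K_{5}) = 4. Combining the bounds, tw(G) = 4.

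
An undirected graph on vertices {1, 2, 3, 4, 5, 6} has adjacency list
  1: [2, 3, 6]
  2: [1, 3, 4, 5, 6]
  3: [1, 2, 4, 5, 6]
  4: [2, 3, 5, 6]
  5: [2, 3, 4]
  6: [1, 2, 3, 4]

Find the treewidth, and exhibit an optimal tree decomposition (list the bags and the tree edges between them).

Treewidth 3.
One optimal decomposition is:
Bags: B1 = {2, 3, 4, 6}  B2 = {1, 2, 3, 6}  B3 = {2, 3, 4, 5}
Tree: B1–B2, B1–B3

The largest bag has 4 vertices, giving width 3; this decomposition certifies tw(G) ≤ 3. Conversely, {1, 2, 3, 6} is a clique of size 4, and the vertices of any clique must share a bag in every tree decomposition; so some bag has ≥ 4 vertices and tw(G) ≥ 3. Combining the bounds, tw(G) = 3.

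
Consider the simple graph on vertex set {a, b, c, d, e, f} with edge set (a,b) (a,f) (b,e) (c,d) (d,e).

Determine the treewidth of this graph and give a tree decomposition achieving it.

Treewidth 1.
One such decomposition:
Bags: B1 = {c, d}  B2 = {d, e}  B3 = {b, e}  B4 = {a, b}  B5 = {a, f}
Tree: B1–B2, B2–B3, B3–B4, B4–B5

Each bag holds 2 vertices, so the decomposition has width 1, which upper-bounds the treewidth. Any graph with an edge has treewidth ≥ 1, and G has the edge d–c. Combining the bounds, tw(G) = 1.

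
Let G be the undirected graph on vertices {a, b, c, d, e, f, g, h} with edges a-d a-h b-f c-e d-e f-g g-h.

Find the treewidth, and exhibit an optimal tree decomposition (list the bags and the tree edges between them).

Every bag has size at most 2, so the width is 2 − 1 = 1 and tw(G) ≤ 1. Any graph with an edge has treewidth ≥ 1, and G has the edge c–e. Therefore the treewidth is 1.

Treewidth 1.
One such decomposition:
Bags: B1 = {c, e}  B2 = {d, e}  B3 = {a, d}  B4 = {a, h}  B5 = {g, h}  B6 = {f, g}  B7 = {b, f}
Tree: B1–B2, B2–B3, B3–B4, B4–B5, B5–B6, B6–B7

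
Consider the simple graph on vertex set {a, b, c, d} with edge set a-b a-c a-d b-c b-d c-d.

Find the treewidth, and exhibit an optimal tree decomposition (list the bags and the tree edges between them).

Treewidth 3.
One optimal decomposition is:
Bags: B1 = {a, b, c, d}
Tree: (single bag)

With just one bag of size 4, the width is 4 − 1 = 3, so tw(G) ≤ 3. On the other hand G contains the 4-clique {a, b, c, d}. A clique must lie in a single bag of any decomposition, so no decomposition can have width below 3. The upper and lower bounds meet at 3, so that is the treewidth.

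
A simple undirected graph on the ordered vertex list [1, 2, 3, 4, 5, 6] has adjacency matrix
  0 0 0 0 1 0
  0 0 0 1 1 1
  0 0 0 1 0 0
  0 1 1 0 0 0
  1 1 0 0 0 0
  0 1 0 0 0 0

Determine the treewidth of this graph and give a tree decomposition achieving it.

Treewidth 1.
One such decomposition:
Bags: B1 = {2, 6}  B2 = {2, 4}  B3 = {2, 5}  B4 = {3, 4}  B5 = {1, 5}
Tree: B1–B2, B1–B3, B2–B4, B3–B5

Every bag has size at most 2, so the width is 2 − 1 = 1 and tw(G) ≤ 1. G has an edge, so its treewidth is at least 1. The upper and lower bounds meet at 1, so that is the treewidth.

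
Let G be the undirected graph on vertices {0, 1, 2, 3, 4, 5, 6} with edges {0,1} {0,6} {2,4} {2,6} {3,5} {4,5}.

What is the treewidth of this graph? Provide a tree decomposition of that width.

The largest bag has 2 vertices, giving width 1; this decomposition certifies tw(G) ≤ 1. G has an edge, so its treewidth is at least 1. The upper and lower bounds meet at 1, so that is the treewidth.

Treewidth 1.
Bags: B1 = {0, 1}  B2 = {0, 6}  B3 = {2, 6}  B4 = {2, 4}  B5 = {4, 5}  B6 = {3, 5}
Tree: B1–B2, B2–B3, B3–B4, B4–B5, B5–B6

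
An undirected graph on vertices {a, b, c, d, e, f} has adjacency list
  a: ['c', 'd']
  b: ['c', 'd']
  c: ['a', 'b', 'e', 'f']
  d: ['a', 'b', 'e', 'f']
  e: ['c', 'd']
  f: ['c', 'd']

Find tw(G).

A width-2 tree decomposition is:
Bags: B1 = {a, c, d}  B2 = {c, d, e}  B3 = {b, c, d}  B4 = {c, d, f}
Tree: B1–B2, B2–B3, B3–B4
The largest bag has 3 vertices, giving width 2; this decomposition certifies tw(G) ≤ 2. The edges a–c–e–d–a form a cycle, so G is not a tree and its treewidth is at least 2. Combining the bounds, tw(G) = 2.

2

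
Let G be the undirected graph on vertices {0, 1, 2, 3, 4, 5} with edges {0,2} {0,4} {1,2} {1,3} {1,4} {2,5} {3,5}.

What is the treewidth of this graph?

A width-2 tree decomposition is:
Bags: B1 = {0, 1, 4}  B2 = {0, 1, 2}  B3 = {1, 2, 3}  B4 = {2, 3, 5}
Tree: B1–B2, B2–B3, B3–B4
Every bag has size at most 3, so the width is 3 − 1 = 2 and tw(G) ≤ 2. Since 4–0–2–1–4 is a cycle in G, G is not acyclic. Forests are exactly the graphs of treewidth ≤ 1, so tw(G) ≥ 2. Hence tw(G) = 2 exactly.

2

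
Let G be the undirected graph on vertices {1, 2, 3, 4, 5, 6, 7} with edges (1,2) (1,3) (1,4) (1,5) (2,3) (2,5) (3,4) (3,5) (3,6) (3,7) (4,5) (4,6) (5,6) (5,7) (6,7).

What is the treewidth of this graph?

3

A width-3 tree decomposition is:
Bags: B1 = {1, 2, 3, 5}  B2 = {1, 3, 4, 5}  B3 = {3, 4, 5, 6}  B4 = {3, 5, 6, 7}
Tree: B1–B2, B2–B3, B3–B4
Each bag holds 4 vertices, so the decomposition has width 3, which upper-bounds the treewidth. For the lower bound, the 4 vertices {1, 2, 3, 5} are pairwise adjacent, and any tree decomposition puts a clique entirely inside one bag — forcing width ≥ 3. Combining the bounds, tw(G) = 3.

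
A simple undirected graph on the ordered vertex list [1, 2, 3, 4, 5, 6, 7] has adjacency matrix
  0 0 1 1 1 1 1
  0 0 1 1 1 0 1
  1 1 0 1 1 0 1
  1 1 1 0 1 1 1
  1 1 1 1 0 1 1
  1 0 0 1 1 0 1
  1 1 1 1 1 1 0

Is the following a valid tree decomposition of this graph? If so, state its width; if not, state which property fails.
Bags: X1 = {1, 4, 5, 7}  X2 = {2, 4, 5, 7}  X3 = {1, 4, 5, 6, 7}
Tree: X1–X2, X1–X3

No — vertex 3 appears in no bag.

A tree decomposition must satisfy three properties: every vertex lies in some bag; for every edge, both endpoints lie together in some bag; and for every vertex, the bags containing it form a connected subtree. Here vertex 3 appears in no bag, so the decomposition is invalid.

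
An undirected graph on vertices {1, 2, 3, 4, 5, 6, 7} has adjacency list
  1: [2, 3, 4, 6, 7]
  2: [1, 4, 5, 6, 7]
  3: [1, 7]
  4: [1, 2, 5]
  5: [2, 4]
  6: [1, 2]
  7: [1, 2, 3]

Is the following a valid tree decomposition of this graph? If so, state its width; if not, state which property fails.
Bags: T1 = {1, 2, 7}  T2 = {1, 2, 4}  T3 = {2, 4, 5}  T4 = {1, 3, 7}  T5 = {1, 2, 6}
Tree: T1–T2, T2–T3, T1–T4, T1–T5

Checking the three conditions: (i) the bags cover all of {1, 2, 3, 4, 5, 6, 7}; (ii) for each edge, some bag contains both endpoints; (iii) the bags containing any fixed vertex form a subtree. All hold, so the decomposition is valid with width 3 − 1 = 2.

Yes; width 2.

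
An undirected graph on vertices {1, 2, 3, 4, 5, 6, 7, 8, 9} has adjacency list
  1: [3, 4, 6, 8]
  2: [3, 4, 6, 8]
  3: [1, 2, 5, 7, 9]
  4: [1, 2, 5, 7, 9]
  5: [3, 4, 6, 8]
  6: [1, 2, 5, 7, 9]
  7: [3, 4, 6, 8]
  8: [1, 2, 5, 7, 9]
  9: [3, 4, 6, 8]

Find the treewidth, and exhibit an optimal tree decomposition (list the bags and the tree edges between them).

Treewidth 4.
One optimal decomposition is:
Bags: B1 = {2, 3, 4, 6, 8}  B2 = {1, 3, 4, 6, 8}  B3 = {3, 4, 5, 6, 8}  B4 = {3, 4, 6, 8, 9}  B5 = {3, 4, 6, 7, 8}
Tree: B1–B2, B2–B3, B3–B4, B4–B5

Every bag has size at most 5, so the width is 5 − 1 = 4 and tw(G) ≤ 4. For the lower bound: the 5 vertex sets {2,3}, {1,6}, {4,5}, {8}, {9} are disjoint, each induces a connected subgraph, and every pair is joined by at least one edge of G. Contracting each set to a single vertex therefore yields K_{5} as a minor, and since treewidth is minor-monotone, tw(G) ≥ tw(K_{5}) = 4. Combining the bounds, tw(G) = 4.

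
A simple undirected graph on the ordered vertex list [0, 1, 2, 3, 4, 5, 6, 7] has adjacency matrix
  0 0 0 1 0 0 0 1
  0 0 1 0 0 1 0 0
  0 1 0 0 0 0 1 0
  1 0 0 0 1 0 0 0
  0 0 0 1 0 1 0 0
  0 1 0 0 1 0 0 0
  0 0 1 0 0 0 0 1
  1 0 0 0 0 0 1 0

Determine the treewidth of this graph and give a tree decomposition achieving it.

The largest bag has 3 vertices, giving width 2; this decomposition certifies tw(G) ≤ 2. The edges 5–4–3–0–7–6–2–1–5 form a cycle, so G is not a tree and its treewidth is at least 2. Hence tw(G) = 2 exactly.

Treewidth 2.
Bags: B1 = {3, 4, 5}  B2 = {0, 3, 5}  B3 = {0, 5, 7}  B4 = {5, 6, 7}  B5 = {2, 5, 6}  B6 = {1, 2, 5}
Tree: B1–B2, B2–B3, B3–B4, B4–B5, B5–B6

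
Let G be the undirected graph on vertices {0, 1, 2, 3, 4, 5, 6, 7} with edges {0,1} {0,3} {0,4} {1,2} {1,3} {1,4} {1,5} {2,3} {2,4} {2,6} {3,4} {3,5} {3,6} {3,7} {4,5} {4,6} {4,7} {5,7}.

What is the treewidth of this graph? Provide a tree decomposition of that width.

The largest bag has 4 vertices, giving width 3; this decomposition certifies tw(G) ≤ 3. For the lower bound, the 4 vertices {0, 1, 3, 4} are pairwise adjacent, and any tree decomposition puts a clique entirely inside one bag — forcing width ≥ 3. Combining the bounds, tw(G) = 3.

Treewidth 3.
One optimal decomposition is:
Bags: B1 = {1, 2, 3, 4}  B2 = {1, 3, 4, 5}  B3 = {3, 4, 5, 7}  B4 = {0, 1, 3, 4}  B5 = {2, 3, 4, 6}
Tree: B1–B2, B2–B3, B1–B4, B1–B5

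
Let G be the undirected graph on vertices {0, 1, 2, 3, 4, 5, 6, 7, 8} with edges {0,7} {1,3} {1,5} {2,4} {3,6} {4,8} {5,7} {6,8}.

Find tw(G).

1

A width-1 tree decomposition is:
Bags: B1 = {0, 7}  B2 = {5, 7}  B3 = {1, 5}  B4 = {1, 3}  B5 = {3, 6}  B6 = {6, 8}  B7 = {4, 8}  B8 = {2, 4}
Tree: B1–B2, B2–B3, B3–B4, B4–B5, B5–B6, B6–B7, B7–B8
The largest bag has 2 vertices, giving width 1; this decomposition certifies tw(G) ≤ 1. Any graph with an edge has treewidth ≥ 1, and G has the edge 0–7. Hence tw(G) = 1 exactly.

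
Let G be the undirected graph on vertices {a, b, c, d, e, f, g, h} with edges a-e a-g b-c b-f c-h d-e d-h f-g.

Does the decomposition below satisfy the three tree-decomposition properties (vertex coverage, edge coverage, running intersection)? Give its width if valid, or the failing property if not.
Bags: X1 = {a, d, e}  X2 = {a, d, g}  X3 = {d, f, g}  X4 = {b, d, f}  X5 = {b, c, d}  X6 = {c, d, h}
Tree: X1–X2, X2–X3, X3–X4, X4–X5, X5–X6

Vertex coverage: the bags together contain {a, b, c, d, e, f, g, h}, the full vertex set. Edge coverage: each edge of G has both endpoints in at least one bag. Running intersection: for every vertex, the bags containing it form a connected subtree. All three properties hold, so this is a valid tree decomposition of width max|bag| − 1 = 2, and hence tw(G) ≤ 2.

Yes; width 2.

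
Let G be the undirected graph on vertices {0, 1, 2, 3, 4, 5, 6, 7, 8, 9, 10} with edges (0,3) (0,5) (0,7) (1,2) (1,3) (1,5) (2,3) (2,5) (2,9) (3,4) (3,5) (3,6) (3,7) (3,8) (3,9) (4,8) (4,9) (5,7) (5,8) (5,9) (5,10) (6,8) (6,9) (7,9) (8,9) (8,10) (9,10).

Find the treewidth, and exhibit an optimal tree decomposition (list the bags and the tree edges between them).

Treewidth 3.
One such decomposition:
Bags: B1 = {3, 5, 8, 9}  B2 = {3, 5, 7, 9}  B3 = {5, 8, 9, 10}  B4 = {0, 3, 5, 7}  B5 = {2, 3, 5, 9}  B6 = {3, 6, 8, 9}  B7 = {1, 2, 3, 5}  B8 = {3, 4, 8, 9}
Tree: B1–B2, B1–B3, B2–B4, B2–B5, B1–B6, B5–B7, B6–B8

The largest bag has 4 vertices, giving width 3; this decomposition certifies tw(G) ≤ 3. Conversely, {5, 8, 9, 10} is a clique of size 4, and the vertices of any clique must share a bag in every tree decomposition; so some bag has ≥ 4 vertices and tw(G) ≥ 3. Therefore the treewidth is 3.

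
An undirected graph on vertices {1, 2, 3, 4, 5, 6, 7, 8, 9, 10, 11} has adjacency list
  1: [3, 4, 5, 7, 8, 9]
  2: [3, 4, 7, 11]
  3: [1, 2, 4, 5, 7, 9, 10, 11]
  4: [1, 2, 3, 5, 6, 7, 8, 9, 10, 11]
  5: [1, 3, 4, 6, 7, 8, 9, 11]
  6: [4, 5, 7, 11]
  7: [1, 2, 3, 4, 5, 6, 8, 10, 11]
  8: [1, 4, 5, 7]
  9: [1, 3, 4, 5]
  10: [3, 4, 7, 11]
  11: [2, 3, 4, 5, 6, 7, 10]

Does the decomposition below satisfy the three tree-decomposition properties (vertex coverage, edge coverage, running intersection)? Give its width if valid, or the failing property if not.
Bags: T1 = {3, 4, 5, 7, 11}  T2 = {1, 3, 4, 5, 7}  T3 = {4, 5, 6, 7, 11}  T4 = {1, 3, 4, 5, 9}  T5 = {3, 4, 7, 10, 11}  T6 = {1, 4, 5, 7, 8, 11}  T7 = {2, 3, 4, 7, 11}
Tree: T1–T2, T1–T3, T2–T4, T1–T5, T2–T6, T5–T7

No — bags containing vertex 11 are not connected in the tree.

A tree decomposition must satisfy three properties: every vertex lies in some bag; for every edge, both endpoints lie together in some bag; and for every vertex, the bags containing it form a connected subtree. Here bags containing vertex 11 are not connected in the tree, so the decomposition is invalid.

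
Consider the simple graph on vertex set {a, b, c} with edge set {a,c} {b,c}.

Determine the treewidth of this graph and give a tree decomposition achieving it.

Treewidth 1.
Bags: B1 = {b, c}  B2 = {a, c}
Tree: B1–B2

The largest bag has 2 vertices, giving width 1; this decomposition certifies tw(G) ≤ 1. G has an edge, so its treewidth is at least 1. Combining the bounds, tw(G) = 1.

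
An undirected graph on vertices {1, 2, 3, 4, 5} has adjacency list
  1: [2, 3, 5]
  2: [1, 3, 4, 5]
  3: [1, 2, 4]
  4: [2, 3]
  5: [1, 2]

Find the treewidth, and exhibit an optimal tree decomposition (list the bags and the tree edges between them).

Treewidth 2.
Bags: B1 = {1, 2, 3}  B2 = {1, 2, 5}  B3 = {2, 3, 4}
Tree: B1–B2, B1–B3

Every bag has size at most 3, so the width is 3 − 1 = 2 and tw(G) ≤ 2. Conversely, {1, 2, 3} is a clique of size 3, and the vertices of any clique must share a bag in every tree decomposition; so some bag has ≥ 3 vertices and tw(G) ≥ 2. Hence tw(G) = 2 exactly.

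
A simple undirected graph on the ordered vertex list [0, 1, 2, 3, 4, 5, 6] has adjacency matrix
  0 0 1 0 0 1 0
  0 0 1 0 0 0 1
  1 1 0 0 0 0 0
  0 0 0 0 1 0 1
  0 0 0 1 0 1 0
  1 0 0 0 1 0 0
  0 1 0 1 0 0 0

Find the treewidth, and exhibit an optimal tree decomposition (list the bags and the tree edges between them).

Every bag has size at most 3, so the width is 3 − 1 = 2 and tw(G) ≤ 2. For the lower bound, G contains the cycle 2–1–6–3–4–5–0–2, so G is not a forest; only forests have treewidth ≤ 1, hence tw(G) ≥ 2. Therefore the treewidth is 2.

Treewidth 2.
One optimal decomposition is:
Bags: B1 = {1, 2, 6}  B2 = {2, 3, 6}  B3 = {2, 3, 4}  B4 = {2, 4, 5}  B5 = {0, 2, 5}
Tree: B1–B2, B2–B3, B3–B4, B4–B5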